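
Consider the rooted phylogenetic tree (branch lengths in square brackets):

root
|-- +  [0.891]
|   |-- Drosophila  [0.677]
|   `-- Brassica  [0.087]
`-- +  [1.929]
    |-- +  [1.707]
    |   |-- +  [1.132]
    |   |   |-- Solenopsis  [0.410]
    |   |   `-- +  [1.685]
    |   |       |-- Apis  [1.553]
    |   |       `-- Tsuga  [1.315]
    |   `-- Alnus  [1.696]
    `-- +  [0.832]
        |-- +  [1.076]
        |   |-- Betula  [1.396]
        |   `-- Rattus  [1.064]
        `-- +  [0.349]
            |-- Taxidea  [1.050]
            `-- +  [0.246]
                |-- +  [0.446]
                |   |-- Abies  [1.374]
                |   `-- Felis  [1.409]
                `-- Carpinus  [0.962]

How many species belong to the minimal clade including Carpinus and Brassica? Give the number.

The MRCA of Carpinus and Brassica is the root, so the clade is the entire tree.
That clade contains 12 terminal taxa: Abies, Alnus, Apis, Betula, Brassica, Carpinus, Drosophila, Felis, Rattus, Solenopsis, Taxidea, Tsuga.

12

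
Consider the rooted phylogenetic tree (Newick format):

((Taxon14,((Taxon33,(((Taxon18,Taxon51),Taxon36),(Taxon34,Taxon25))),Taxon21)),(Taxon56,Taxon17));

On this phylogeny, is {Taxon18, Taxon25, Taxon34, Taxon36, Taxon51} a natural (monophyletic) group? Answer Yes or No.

The most recent common ancestor of these taxa subtends (((Taxon18,Taxon51),Taxon36),(Taxon34,Taxon25)).
That clade has exactly 5 tips — every listed taxon and nothing else — so the group is monophyletic.

Yes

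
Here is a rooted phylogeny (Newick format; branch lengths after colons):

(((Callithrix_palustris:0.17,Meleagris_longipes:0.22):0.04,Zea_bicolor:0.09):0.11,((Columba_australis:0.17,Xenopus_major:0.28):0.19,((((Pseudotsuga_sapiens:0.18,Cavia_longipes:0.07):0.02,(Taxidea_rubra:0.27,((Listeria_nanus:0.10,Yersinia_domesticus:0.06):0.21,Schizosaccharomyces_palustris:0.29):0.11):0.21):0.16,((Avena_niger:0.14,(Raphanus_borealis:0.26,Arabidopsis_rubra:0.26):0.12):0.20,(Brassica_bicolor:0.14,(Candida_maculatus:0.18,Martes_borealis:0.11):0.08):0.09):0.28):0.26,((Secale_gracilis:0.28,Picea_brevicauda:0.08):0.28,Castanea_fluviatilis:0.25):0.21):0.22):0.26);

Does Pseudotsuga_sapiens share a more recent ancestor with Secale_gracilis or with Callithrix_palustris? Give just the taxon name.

Secale_gracilis

The MRCA of Pseudotsuga_sapiens and Secale_gracilis subtends ((((Pseudotsuga_sapiens,Cavia_longipes),(Taxidea_rubra,((Listeria_nanus,Yersinia_domesticus),Schizosaccharomyces_palustris))),((Avena_niger,(Raphanus_borealis,Arabidopsis_rubra)),(Brassica_bicolor,(Candida_maculatus,Martes_borealis)))),((Secale_gracilis,Picea_brevicauda),Castanea_fluviatilis)) (15 taxa).
The MRCA of Pseudotsuga_sapiens and Callithrix_palustris is the root, subtending the entire tree (20 taxa).
The first is nested inside the second, so Pseudotsuga_sapiens shares a more recent common ancestor with Secale_gracilis.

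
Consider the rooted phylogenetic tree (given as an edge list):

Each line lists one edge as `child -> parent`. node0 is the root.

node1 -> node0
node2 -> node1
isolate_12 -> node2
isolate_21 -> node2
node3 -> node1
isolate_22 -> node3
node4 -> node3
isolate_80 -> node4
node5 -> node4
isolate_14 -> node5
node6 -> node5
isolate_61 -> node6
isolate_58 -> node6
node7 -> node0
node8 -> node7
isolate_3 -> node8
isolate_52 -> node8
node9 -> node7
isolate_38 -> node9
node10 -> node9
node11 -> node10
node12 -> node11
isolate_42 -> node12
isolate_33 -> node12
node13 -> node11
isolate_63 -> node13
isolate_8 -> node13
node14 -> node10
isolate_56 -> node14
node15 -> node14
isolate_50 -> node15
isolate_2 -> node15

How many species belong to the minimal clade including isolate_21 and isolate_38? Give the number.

17

The MRCA of isolate_21 and isolate_38 is the root, so the clade is the entire tree.
That clade contains 17 terminal taxa: isolate_12, isolate_14, isolate_2, isolate_21, isolate_22, isolate_3, isolate_33, isolate_38, isolate_42, isolate_50, isolate_52, isolate_56, isolate_58, isolate_61, isolate_63, isolate_8, isolate_80.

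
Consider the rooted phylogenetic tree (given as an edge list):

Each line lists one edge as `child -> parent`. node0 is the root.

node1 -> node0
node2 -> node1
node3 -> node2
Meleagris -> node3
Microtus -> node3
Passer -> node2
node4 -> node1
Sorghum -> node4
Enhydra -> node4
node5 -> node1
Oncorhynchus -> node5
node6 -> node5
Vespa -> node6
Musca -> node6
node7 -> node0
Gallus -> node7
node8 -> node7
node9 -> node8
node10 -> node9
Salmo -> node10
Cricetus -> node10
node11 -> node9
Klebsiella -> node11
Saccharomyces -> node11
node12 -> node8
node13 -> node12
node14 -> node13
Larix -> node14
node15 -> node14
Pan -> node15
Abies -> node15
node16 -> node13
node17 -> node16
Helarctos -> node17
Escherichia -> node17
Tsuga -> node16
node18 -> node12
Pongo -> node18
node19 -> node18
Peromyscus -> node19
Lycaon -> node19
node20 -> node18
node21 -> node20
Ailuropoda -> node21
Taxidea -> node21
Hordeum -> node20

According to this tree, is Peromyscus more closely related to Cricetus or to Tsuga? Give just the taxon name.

Tsuga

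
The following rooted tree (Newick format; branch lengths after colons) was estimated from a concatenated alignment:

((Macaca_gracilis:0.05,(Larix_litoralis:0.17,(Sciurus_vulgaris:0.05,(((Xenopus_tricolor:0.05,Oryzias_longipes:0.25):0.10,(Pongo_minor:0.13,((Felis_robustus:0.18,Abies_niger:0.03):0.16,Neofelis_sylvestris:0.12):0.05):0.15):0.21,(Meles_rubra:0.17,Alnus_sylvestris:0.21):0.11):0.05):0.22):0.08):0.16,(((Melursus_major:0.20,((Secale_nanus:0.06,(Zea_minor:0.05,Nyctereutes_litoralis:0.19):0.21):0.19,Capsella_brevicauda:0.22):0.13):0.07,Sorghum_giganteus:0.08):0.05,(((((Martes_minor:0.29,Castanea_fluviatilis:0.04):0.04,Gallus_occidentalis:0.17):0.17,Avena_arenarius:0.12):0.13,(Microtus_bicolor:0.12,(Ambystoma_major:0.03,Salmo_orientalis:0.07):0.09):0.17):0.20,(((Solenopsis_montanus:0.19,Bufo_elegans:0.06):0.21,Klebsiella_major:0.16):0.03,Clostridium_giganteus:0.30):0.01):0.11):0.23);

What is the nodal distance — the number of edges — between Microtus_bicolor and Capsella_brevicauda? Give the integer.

8

The MRCA of Microtus_bicolor and Capsella_brevicauda is the node subtending (((Melursus_major,((Secale_nanus,(Zea_minor,Nyctereutes_litoralis)),Capsella_brevicauda)),Sorghum_giganteus),(((((Martes_minor,Castanea_fluviatilis),Gallus_occidentalis),Avena_arenarius),(Microtus_bicolor,(Ambystoma_major,Salmo_orientalis))),(((Solenopsis_montanus,Bufo_elegans),Klebsiella_major),Clostridium_giganteus))).
From Microtus_bicolor up to that node: 4 branches. From Capsella_brevicauda up to the same node: 4 branches. Total: 4 + 4 = 8.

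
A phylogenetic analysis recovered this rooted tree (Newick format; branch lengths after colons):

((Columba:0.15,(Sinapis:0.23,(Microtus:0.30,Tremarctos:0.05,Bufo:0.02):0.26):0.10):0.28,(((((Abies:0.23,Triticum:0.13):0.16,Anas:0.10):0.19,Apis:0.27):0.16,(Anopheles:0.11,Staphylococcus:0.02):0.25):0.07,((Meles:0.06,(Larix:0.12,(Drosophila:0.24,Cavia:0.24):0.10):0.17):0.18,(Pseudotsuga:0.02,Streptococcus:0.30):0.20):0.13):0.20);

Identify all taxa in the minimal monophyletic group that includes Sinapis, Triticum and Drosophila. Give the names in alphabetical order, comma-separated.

Abies, Anas, Anopheles, Apis, Bufo, Cavia, Columba, Drosophila, Larix, Meles, Microtus, Pseudotsuga, Sinapis, Staphylococcus, Streptococcus, Tremarctos, Triticum

Tracing Sinapis: it sits inside (Sinapis,(Microtus,Tremarctos,Bufo)).
Tracing Triticum: it sits inside (Abies,Triticum).
Tracing Drosophila: it sits inside (Drosophila,Cavia).
The smallest clade enclosing all 3 is the whole tree (their MRCA is the root), so the answer is all 17 tips in alphabetical order.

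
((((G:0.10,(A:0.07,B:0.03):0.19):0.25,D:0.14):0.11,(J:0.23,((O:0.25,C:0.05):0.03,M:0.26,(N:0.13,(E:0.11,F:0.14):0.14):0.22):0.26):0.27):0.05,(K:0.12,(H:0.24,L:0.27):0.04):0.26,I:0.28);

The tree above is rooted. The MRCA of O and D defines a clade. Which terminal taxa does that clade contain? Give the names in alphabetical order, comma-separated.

A, B, C, D, E, F, G, J, M, N, O

Tracing O: it sits inside (O,C).
Tracing D: it sits inside ((G,(A,B)),D).
The smallest clade enclosing both is (((G,(A,B)),D),(J,((O,C),M,(N,(E,F))))); the answer is its 11 terminal taxa in alphabetical order.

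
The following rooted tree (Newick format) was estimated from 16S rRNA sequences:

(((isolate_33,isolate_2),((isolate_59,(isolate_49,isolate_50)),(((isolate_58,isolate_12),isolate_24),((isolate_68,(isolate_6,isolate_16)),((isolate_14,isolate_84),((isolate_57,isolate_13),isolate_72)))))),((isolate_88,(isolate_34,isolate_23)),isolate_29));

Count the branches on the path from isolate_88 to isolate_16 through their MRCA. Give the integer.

10

The MRCA of isolate_88 and isolate_16 is the root of the tree.
From isolate_88 up to that node: 3 branches. From isolate_16 up to the same node: 7 branches. Total: 3 + 7 = 10.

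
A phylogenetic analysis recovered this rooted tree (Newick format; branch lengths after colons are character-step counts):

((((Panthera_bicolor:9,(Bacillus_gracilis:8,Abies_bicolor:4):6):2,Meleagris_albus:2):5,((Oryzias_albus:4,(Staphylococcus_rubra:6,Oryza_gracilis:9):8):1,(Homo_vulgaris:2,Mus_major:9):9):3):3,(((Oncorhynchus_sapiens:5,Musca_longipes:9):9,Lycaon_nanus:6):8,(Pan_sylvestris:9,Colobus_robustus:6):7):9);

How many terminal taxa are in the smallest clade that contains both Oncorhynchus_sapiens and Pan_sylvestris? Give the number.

5

The MRCA of Oncorhynchus_sapiens and Pan_sylvestris is the node subtending (((Oncorhynchus_sapiens,Musca_longipes),Lycaon_nanus),(Pan_sylvestris,Colobus_robustus)).
That clade contains 5 terminal taxa: Colobus_robustus, Lycaon_nanus, Musca_longipes, Oncorhynchus_sapiens, Pan_sylvestris.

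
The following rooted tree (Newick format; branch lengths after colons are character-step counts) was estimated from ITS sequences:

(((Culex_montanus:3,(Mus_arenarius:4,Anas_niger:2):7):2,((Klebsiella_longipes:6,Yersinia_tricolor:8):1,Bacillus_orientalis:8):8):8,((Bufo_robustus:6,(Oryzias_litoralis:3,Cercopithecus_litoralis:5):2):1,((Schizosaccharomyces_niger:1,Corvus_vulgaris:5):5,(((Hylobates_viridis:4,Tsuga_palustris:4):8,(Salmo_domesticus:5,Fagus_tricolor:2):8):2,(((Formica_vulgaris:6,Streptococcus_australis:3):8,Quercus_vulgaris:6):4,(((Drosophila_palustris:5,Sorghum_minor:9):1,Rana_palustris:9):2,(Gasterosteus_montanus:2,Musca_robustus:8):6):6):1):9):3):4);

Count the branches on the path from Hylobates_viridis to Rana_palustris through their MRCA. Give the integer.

7

The MRCA of Hylobates_viridis and Rana_palustris is the node subtending (((Hylobates_viridis,Tsuga_palustris),(Salmo_domesticus,Fagus_tricolor)),(((Formica_vulgaris,Streptococcus_australis),Quercus_vulgaris),(((Drosophila_palustris,Sorghum_minor),Rana_palustris),(Gasterosteus_montanus,Musca_robustus)))).
From Hylobates_viridis up to that node: 3 branches. From Rana_palustris up to the same node: 4 branches. Total: 3 + 4 = 7.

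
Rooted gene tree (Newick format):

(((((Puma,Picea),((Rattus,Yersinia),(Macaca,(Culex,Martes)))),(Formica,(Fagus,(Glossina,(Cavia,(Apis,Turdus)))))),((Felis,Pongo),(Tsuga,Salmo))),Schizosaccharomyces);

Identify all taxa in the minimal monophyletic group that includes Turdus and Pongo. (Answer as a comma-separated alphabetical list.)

Tracing Turdus: it sits inside (Apis,Turdus).
Tracing Pongo: it sits inside (Felis,Pongo).
The smallest clade enclosing both is ((((Puma,Picea),((Rattus,Yersinia),(Macaca,(Culex,Martes)))),(Formica,(Fagus,(Glossina,(Cavia,(Apis,Turdus)))))),((Felis,Pongo),(Tsuga,Salmo))); the answer is its 17 terminal taxa in alphabetical order.

Apis, Cavia, Culex, Fagus, Felis, Formica, Glossina, Macaca, Martes, Picea, Pongo, Puma, Rattus, Salmo, Tsuga, Turdus, Yersinia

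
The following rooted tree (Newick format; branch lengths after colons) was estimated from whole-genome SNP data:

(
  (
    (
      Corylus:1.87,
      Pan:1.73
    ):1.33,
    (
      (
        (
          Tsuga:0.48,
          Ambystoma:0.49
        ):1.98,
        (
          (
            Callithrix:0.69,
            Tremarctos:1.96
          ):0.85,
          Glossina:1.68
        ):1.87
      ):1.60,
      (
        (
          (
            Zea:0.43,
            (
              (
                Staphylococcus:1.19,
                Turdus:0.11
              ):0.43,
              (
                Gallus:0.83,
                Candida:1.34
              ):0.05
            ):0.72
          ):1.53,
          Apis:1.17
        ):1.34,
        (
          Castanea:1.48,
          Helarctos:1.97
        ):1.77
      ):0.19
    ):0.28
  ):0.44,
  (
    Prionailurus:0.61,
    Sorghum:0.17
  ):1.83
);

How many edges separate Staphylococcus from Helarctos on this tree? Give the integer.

7

The MRCA of Staphylococcus and Helarctos is the node subtending (((Zea,((Staphylococcus,Turdus),(Gallus,Candida))),Apis),(Castanea,Helarctos)).
From Staphylococcus up to that node: 5 branches. From Helarctos up to the same node: 2 branches. Total: 5 + 2 = 7.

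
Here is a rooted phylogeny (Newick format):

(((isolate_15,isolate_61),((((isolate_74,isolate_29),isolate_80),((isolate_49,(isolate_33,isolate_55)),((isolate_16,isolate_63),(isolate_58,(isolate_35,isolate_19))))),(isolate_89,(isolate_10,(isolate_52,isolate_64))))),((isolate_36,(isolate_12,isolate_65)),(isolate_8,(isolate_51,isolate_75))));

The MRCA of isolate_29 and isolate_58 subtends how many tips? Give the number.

11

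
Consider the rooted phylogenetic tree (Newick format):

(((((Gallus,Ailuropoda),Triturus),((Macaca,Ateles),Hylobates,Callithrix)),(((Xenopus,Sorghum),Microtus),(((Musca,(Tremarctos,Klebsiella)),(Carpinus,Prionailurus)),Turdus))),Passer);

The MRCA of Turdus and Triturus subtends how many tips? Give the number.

The MRCA of Turdus and Triturus is the node subtending ((((Gallus,Ailuropoda),Triturus),((Macaca,Ateles),Hylobates,Callithrix)),(((Xenopus,Sorghum),Microtus),(((Musca,(Tremarctos,Klebsiella)),(Carpinus,Prionailurus)),Turdus))).
That clade contains 16 terminal taxa: Ailuropoda, Ateles, Callithrix, Carpinus, Gallus, Hylobates, Klebsiella, Macaca, Microtus, Musca, Prionailurus, Sorghum, Tremarctos, Triturus, Turdus, Xenopus.

16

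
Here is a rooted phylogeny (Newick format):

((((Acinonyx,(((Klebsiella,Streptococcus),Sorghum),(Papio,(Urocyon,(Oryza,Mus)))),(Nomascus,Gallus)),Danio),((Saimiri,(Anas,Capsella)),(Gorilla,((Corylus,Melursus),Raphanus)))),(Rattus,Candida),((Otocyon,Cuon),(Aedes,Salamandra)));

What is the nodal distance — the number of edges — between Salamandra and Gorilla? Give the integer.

The MRCA of Salamandra and Gorilla is the root of the tree.
From Salamandra up to that node: 3 branches. From Gorilla up to the same node: 4 branches. Total: 3 + 4 = 7.

7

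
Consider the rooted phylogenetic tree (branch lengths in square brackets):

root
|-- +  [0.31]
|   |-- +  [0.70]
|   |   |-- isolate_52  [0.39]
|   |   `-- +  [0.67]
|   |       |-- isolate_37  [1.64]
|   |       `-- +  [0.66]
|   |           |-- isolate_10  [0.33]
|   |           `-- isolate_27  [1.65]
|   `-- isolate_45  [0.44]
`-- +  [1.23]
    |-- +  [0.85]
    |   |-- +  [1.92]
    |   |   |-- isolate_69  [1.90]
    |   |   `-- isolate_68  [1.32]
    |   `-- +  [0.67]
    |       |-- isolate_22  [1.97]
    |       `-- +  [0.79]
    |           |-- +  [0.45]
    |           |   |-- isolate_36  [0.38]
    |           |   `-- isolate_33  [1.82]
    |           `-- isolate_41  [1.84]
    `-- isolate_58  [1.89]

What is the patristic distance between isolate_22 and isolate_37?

The path runs isolate_22 → … → MRCA → … → isolate_37; the MRCA is the root of the tree.
Branch lengths along that path: 1.97 + 0.67 + 0.85 + 1.23 + 0.31 + 0.70 + 0.67 + 1.64 = 8.04.

8.04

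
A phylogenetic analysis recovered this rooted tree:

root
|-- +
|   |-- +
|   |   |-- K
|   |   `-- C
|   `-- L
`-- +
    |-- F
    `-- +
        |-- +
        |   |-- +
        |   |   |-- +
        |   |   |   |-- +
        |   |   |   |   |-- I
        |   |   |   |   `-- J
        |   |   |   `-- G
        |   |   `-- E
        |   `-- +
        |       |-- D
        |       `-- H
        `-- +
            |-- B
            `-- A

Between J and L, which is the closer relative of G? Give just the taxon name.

The MRCA of G and J subtends ((I,J),G) (3 taxa).
The MRCA of G and L is the root, subtending the entire tree (12 taxa).
The first is nested inside the second, so G shares a more recent common ancestor with J.

J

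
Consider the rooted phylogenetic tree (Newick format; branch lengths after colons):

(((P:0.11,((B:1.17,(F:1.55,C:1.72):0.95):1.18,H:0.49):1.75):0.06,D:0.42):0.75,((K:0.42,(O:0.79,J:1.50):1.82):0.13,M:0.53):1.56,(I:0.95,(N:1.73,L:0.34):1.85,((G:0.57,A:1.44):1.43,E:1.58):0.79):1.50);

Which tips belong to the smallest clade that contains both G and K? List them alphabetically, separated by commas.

A, B, C, D, E, F, G, H, I, J, K, L, M, N, O, P

Tracing G: it sits inside (G,A).
Tracing K: it sits inside (K,(O,J)).
The smallest clade enclosing both is the whole tree (their MRCA is the root), so the answer is all 16 tips in alphabetical order.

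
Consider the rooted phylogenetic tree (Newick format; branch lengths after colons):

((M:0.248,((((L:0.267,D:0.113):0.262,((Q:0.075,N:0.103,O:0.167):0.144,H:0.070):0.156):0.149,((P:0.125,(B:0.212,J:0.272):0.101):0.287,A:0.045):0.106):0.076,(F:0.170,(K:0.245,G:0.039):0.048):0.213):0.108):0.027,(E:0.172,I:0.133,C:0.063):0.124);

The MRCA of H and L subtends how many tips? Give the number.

6

The MRCA of H and L is the node subtending ((L,D),((Q,N,O),H)).
That clade contains 6 terminal taxa: D, H, L, N, O, Q.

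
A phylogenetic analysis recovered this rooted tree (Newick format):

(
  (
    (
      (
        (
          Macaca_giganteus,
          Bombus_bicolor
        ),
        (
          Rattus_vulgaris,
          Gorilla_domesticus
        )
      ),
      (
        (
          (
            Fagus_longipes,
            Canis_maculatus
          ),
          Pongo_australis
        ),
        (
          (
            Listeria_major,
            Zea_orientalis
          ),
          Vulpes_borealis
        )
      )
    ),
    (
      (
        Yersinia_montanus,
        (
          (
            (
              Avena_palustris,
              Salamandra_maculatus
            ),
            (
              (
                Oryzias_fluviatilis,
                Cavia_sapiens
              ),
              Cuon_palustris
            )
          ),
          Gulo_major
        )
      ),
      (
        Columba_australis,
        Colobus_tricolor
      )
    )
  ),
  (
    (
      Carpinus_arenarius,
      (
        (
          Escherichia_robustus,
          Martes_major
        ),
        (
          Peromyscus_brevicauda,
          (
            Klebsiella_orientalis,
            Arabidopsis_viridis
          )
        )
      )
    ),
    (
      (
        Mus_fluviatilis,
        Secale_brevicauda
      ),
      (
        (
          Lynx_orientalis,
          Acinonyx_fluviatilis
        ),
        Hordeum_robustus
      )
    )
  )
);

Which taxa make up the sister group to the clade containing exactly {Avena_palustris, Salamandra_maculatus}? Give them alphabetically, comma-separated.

Cavia_sapiens, Cuon_palustris, Oryzias_fluviatilis

The clade containing exactly {Avena_palustris, Salamandra_maculatus} attaches to the tree at the node subtending ((Avena_palustris,Salamandra_maculatus),((Oryzias_fluviatilis,Cavia_sapiens),Cuon_palustris)).
The other lineage descending from that same node — the sister group — is ((Oryzias_fluviatilis,Cavia_sapiens),Cuon_palustris); its 3 tips in alphabetical order are the answer.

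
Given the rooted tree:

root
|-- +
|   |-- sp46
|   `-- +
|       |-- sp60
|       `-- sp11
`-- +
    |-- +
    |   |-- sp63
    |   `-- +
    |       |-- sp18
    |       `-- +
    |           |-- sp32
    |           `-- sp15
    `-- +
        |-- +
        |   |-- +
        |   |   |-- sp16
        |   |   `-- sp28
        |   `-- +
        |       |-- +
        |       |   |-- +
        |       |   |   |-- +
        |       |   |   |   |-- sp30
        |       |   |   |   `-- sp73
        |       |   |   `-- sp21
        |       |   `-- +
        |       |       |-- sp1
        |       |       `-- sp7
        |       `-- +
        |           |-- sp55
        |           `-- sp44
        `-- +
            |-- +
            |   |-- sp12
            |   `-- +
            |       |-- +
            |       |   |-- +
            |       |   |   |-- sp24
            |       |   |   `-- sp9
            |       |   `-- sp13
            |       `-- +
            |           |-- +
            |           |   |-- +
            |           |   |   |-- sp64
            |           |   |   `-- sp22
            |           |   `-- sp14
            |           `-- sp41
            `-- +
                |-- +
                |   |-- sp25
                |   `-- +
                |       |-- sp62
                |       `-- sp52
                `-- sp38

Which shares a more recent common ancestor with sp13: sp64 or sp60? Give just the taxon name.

The MRCA of sp13 and sp64 subtends (((sp24,sp9),sp13),(((sp64,sp22),sp14),sp41)) (7 taxa).
The MRCA of sp13 and sp60 is the root, subtending the entire tree (28 taxa).
The first is nested inside the second, so sp13 shares a more recent common ancestor with sp64.

sp64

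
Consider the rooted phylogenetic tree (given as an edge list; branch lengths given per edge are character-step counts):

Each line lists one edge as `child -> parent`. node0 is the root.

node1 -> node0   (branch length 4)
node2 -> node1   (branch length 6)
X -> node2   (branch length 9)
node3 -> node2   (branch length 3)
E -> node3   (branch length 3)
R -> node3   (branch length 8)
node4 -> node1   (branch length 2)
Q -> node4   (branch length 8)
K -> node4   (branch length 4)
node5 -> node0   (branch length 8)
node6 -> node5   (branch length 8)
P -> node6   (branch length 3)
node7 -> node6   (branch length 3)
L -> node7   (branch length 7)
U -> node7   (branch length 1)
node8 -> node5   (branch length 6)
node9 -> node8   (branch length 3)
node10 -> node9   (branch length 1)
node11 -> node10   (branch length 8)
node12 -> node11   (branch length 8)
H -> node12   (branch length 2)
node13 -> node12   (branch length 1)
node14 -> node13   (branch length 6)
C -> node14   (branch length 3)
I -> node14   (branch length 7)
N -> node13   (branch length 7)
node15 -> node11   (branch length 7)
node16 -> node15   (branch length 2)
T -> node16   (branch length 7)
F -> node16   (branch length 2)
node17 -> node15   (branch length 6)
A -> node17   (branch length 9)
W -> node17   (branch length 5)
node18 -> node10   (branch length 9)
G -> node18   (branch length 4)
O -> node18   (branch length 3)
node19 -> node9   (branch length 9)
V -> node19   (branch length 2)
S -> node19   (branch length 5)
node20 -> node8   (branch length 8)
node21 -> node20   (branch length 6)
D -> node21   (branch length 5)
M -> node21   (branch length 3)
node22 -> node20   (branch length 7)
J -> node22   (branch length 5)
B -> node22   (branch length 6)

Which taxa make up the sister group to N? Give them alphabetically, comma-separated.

C, I

N attaches to the tree at the node subtending ((C,I),N).
The other lineage descending from that same node — the sister group — is (C,I); its 2 tips in alphabetical order are the answer.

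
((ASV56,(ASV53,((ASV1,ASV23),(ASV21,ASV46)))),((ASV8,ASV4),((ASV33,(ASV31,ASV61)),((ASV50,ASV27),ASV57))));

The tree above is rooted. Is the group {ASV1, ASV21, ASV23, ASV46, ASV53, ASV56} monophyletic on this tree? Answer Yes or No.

Yes

The most recent common ancestor of these taxa subtends (ASV56,(ASV53,((ASV1,ASV23),(ASV21,ASV46)))).
That clade has exactly 6 tips — every listed taxon and nothing else — so the group is monophyletic.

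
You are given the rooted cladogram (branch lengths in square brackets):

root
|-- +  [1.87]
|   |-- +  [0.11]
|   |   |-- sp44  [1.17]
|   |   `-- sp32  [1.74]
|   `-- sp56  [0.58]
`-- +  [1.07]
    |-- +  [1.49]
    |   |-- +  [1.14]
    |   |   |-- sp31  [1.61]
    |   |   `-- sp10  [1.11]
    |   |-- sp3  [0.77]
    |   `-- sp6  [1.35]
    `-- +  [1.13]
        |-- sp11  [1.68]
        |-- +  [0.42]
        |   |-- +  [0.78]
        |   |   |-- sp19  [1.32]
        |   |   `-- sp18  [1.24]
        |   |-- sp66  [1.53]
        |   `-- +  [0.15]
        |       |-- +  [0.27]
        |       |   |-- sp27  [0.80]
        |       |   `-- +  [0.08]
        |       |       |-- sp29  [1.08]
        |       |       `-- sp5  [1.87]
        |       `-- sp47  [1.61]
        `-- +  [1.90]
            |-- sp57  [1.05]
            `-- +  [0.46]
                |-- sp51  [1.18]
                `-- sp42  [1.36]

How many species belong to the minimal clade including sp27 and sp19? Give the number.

7

The MRCA of sp27 and sp19 is the node subtending ((sp19,sp18),sp66,((sp27,(sp29,sp5)),sp47)).
That clade contains 7 terminal taxa: sp18, sp19, sp27, sp29, sp47, sp5, sp66.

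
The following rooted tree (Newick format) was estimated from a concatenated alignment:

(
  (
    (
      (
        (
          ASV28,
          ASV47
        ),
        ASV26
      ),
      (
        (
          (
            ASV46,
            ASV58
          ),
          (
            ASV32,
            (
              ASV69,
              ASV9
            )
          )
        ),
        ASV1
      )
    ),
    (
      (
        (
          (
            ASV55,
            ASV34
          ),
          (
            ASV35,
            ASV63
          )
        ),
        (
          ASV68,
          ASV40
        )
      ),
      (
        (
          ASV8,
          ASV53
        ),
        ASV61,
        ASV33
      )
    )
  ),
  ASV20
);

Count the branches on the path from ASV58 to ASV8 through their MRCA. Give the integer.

The MRCA of ASV58 and ASV8 is the node subtending ((((ASV28,ASV47),ASV26),(((ASV46,ASV58),(ASV32,(ASV69,ASV9))),ASV1)),((((ASV55,ASV34),(ASV35,ASV63)),(ASV68,ASV40)),((ASV8,ASV53),ASV61,ASV33))).
From ASV58 up to that node: 5 branches. From ASV8 up to the same node: 4 branches. Total: 5 + 4 = 9.

9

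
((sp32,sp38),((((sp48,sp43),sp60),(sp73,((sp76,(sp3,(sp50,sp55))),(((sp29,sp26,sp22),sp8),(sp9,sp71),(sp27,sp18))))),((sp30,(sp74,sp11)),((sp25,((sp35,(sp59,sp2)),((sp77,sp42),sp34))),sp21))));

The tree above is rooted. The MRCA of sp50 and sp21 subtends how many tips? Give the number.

The MRCA of sp50 and sp21 is the node subtending ((((sp48,sp43),sp60),(sp73,((sp76,(sp3,(sp50,sp55))),(((sp29,sp26,sp22),sp8),(sp9,sp71),(sp27,sp18))))),((sp30,(sp74,sp11)),((sp25,((sp35,(sp59,sp2)),((sp77,sp42),sp34))),sp21))).
That clade contains 27 terminal taxa: sp11, sp18, sp2, sp21, sp22, sp25, sp26, sp27, sp29, sp3, sp30, sp34, sp35, sp42, sp43, sp48, sp50, sp55, sp59, sp60, sp71, sp73, sp74, sp76, sp77, sp8, sp9.

27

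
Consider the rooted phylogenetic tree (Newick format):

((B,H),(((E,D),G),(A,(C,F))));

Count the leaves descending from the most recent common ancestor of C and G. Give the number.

6

The MRCA of C and G is the node subtending (((E,D),G),(A,(C,F))).
That clade contains 6 terminal taxa: A, C, D, E, F, G.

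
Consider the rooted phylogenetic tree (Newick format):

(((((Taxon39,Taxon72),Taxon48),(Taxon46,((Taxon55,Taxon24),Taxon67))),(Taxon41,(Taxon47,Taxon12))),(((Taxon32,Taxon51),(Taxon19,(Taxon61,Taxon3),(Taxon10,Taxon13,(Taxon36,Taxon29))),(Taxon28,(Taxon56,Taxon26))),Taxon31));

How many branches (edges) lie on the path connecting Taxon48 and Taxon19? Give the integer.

The MRCA of Taxon48 and Taxon19 is the root of the tree.
From Taxon48 up to that node: 4 branches. From Taxon19 up to the same node: 4 branches. Total: 4 + 4 = 8.

8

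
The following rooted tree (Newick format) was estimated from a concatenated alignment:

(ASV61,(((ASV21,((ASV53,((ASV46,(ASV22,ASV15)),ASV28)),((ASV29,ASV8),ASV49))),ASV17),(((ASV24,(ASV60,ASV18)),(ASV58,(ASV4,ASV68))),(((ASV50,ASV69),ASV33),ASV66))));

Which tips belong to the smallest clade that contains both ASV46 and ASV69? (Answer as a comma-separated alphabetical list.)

ASV15, ASV17, ASV18, ASV21, ASV22, ASV24, ASV28, ASV29, ASV33, ASV4, ASV46, ASV49, ASV50, ASV53, ASV58, ASV60, ASV66, ASV68, ASV69, ASV8

Tracing ASV46: it sits inside (ASV46,(ASV22,ASV15)).
Tracing ASV69: it sits inside (ASV50,ASV69).
The smallest clade enclosing both is (((ASV21,((ASV53,((ASV46,(ASV22,ASV15)),ASV28)),((ASV29,ASV8),ASV49))),ASV17),(((ASV24,(ASV60,ASV18)),(ASV58,(ASV4,ASV68))),(((ASV50,ASV69),ASV33),ASV66))); the answer is its 20 terminal taxa in alphabetical order.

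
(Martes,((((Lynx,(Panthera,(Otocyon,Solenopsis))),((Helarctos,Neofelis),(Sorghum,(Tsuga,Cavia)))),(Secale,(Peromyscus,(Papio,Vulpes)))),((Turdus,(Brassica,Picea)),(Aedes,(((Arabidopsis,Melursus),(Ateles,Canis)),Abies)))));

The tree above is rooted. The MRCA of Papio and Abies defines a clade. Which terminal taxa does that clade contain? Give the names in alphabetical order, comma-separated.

Tracing Papio: it sits inside (Papio,Vulpes).
Tracing Abies: it sits inside (((Arabidopsis,Melursus),(Ateles,Canis)),Abies).
The smallest clade enclosing both is ((((Lynx,(Panthera,(Otocyon,Solenopsis))),((Helarctos,Neofelis),(Sorghum,(Tsuga,Cavia)))),(Secale,(Peromyscus,(Papio,Vulpes)))),((Turdus,(Brassica,Picea)),(Aedes,(((Arabidopsis,Melursus),(Ateles,Canis)),Abies)))); the answer is its 22 terminal taxa in alphabetical order.

Abies, Aedes, Arabidopsis, Ateles, Brassica, Canis, Cavia, Helarctos, Lynx, Melursus, Neofelis, Otocyon, Panthera, Papio, Peromyscus, Picea, Secale, Solenopsis, Sorghum, Tsuga, Turdus, Vulpes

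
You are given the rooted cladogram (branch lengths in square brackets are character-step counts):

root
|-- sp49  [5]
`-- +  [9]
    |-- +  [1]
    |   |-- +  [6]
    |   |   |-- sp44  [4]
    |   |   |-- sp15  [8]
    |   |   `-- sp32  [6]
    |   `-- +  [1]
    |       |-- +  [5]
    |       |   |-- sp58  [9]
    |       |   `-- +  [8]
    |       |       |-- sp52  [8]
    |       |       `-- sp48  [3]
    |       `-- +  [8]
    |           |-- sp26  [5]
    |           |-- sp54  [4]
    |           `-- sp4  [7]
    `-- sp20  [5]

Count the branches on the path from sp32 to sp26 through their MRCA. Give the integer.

The MRCA of sp32 and sp26 is the node subtending ((sp44,sp15,sp32),((sp58,(sp52,sp48)),(sp26,sp54,sp4))).
From sp32 up to that node: 2 branches. From sp26 up to the same node: 3 branches. Total: 2 + 3 = 5.

5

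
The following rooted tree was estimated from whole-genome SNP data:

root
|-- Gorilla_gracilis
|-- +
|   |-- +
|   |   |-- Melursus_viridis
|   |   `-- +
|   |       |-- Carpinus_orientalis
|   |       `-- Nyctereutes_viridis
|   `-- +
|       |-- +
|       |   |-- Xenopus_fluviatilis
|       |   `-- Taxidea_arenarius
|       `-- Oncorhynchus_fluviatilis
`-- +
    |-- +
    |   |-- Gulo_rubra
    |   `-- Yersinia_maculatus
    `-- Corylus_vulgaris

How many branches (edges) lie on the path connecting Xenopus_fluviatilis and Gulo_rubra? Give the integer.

The MRCA of Xenopus_fluviatilis and Gulo_rubra is the root of the tree.
From Xenopus_fluviatilis up to that node: 4 branches. From Gulo_rubra up to the same node: 3 branches. Total: 4 + 3 = 7.

7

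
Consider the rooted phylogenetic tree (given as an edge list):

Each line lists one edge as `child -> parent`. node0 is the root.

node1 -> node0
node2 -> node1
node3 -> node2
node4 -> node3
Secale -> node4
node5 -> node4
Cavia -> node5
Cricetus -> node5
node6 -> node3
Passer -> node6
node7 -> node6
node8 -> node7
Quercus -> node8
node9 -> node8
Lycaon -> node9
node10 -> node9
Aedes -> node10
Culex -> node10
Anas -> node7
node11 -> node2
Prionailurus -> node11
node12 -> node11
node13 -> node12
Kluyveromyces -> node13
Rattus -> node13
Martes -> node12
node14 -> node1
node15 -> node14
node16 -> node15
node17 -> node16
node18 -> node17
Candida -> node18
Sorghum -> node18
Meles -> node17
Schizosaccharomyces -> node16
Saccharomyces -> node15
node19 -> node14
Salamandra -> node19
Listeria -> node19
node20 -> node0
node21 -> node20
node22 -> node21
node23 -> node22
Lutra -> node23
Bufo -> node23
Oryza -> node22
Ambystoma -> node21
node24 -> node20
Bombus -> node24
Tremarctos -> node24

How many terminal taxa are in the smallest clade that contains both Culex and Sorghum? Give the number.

20

The MRCA of Culex and Sorghum is the node subtending ((((Secale,(Cavia,Cricetus)),(Passer,((Quercus,(Lycaon,(Aedes,Culex))),Anas))),(Prionailurus,((Kluyveromyces,Rattus),Martes))),(((((Candida,Sorghum),Meles),Schizosaccharomyces),Saccharomyces),(Salamandra,Listeria))).
That clade contains 20 terminal taxa: Aedes, Anas, Candida, Cavia, Cricetus, Culex, Kluyveromyces, Listeria, Lycaon, Martes, Meles, Passer, Prionailurus, Quercus, Rattus, Saccharomyces, Salamandra, Schizosaccharomyces, Secale, Sorghum.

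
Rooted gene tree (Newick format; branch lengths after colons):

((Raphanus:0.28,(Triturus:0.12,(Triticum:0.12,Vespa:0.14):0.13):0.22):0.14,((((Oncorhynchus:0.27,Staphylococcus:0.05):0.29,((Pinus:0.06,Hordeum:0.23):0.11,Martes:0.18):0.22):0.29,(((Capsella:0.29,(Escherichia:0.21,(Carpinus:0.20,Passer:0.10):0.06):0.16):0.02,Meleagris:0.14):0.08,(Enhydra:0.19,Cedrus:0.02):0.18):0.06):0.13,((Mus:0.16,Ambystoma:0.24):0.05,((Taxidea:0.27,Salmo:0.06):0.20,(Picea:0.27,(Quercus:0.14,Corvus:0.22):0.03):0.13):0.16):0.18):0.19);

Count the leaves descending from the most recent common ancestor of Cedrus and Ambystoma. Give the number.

19

The MRCA of Cedrus and Ambystoma is the node subtending ((((Oncorhynchus,Staphylococcus),((Pinus,Hordeum),Martes)),(((Capsella,(Escherichia,(Carpinus,Passer))),Meleagris),(Enhydra,Cedrus))),((Mus,Ambystoma),((Taxidea,Salmo),(Picea,(Quercus,Corvus))))).
That clade contains 19 terminal taxa: Ambystoma, Capsella, Carpinus, Cedrus, Corvus, Enhydra, Escherichia, Hordeum, Martes, Meleagris, Mus, Oncorhynchus, Passer, Picea, Pinus, Quercus, Salmo, Staphylococcus, Taxidea.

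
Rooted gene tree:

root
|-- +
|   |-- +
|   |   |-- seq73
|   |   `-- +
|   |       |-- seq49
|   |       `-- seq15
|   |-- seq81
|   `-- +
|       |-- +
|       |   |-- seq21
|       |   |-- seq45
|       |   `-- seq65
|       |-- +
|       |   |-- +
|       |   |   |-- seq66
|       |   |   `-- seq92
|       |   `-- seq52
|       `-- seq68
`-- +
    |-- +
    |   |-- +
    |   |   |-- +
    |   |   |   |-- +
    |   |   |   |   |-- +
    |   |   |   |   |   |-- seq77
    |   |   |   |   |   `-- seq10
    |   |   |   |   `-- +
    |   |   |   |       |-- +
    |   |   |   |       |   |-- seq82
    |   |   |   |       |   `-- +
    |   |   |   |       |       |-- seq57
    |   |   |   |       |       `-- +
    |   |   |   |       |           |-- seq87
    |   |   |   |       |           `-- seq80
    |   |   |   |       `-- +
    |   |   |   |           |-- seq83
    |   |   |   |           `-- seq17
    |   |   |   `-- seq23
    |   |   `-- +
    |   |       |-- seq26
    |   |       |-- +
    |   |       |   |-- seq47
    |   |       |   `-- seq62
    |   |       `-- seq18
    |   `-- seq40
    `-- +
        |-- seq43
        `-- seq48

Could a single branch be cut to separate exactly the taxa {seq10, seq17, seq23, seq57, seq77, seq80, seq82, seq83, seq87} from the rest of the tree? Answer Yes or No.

The most recent common ancestor of these taxa subtends (((seq77,seq10),((seq82,(seq57,(seq87,seq80))),(seq83,seq17))),seq23).
That clade has exactly 9 tips — every listed taxon and nothing else — so the group is monophyletic.

Yes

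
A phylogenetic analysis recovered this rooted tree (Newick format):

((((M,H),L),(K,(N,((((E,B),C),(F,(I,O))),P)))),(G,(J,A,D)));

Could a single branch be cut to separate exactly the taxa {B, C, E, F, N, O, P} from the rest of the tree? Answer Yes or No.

The MRCA of the listed taxa subtends (N,((((E,B),C),(F,(I,O))),P)).
That clade also contains I, which is not in the proposed group, so the group is not monophyletic.

No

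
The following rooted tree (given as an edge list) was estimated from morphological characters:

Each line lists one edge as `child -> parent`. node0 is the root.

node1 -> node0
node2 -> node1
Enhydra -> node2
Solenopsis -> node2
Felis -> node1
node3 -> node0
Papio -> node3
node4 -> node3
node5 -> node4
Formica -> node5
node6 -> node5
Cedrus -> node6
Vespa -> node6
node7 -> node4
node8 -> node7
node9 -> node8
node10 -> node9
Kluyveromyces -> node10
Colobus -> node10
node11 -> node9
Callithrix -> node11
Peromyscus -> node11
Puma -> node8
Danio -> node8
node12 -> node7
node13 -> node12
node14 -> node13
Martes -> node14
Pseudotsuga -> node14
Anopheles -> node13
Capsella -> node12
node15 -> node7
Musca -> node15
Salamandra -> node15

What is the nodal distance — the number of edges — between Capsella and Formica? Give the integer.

The MRCA of Capsella and Formica is the node subtending ((Formica,(Cedrus,Vespa)),((((Kluyveromyces,Colobus),(Callithrix,Peromyscus)),Puma,Danio),(((Martes,Pseudotsuga),Anopheles),Capsella),(Musca,Salamandra))).
From Capsella up to that node: 3 branches. From Formica up to the same node: 2 branches. Total: 3 + 2 = 5.

5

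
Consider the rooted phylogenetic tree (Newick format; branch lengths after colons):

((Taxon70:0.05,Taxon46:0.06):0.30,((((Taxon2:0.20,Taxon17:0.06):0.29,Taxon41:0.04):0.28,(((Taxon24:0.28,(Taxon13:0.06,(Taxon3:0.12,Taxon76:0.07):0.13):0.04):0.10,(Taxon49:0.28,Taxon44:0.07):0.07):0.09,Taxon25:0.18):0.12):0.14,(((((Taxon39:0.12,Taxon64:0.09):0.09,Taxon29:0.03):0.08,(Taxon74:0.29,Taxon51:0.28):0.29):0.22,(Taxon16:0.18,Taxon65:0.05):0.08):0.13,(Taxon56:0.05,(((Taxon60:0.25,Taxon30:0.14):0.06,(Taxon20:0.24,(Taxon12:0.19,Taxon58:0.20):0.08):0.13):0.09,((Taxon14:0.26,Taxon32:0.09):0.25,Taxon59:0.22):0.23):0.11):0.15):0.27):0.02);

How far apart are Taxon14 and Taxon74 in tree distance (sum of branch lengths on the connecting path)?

1.93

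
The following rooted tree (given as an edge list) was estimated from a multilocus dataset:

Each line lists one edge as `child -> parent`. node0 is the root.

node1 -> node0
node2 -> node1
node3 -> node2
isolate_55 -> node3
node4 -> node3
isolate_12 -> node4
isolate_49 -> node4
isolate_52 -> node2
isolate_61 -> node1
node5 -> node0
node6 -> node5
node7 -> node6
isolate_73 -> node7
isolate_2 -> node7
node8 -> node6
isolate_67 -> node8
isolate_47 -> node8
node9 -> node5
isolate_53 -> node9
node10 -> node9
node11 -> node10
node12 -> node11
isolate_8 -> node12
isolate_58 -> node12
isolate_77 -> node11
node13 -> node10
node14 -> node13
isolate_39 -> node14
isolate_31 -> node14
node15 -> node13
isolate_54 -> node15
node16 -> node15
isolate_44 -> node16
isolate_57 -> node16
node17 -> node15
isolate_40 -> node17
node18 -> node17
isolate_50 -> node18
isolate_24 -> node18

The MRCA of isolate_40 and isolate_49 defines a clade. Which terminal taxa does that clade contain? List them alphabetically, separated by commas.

Tracing isolate_40: it sits inside (isolate_40,(isolate_50,isolate_24)).
Tracing isolate_49: it sits inside (isolate_12,isolate_49).
The smallest clade enclosing both is the whole tree (their MRCA is the root), so the answer is all 21 tips in alphabetical order.

isolate_12, isolate_2, isolate_24, isolate_31, isolate_39, isolate_40, isolate_44, isolate_47, isolate_49, isolate_50, isolate_52, isolate_53, isolate_54, isolate_55, isolate_57, isolate_58, isolate_61, isolate_67, isolate_73, isolate_77, isolate_8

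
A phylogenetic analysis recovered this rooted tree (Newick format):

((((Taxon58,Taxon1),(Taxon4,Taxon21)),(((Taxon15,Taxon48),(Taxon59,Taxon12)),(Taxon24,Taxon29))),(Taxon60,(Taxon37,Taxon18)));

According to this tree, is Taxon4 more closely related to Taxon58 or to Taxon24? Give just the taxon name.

The MRCA of Taxon4 and Taxon58 subtends ((Taxon58,Taxon1),(Taxon4,Taxon21)) (4 taxa).
The MRCA of Taxon4 and Taxon24 subtends (((Taxon58,Taxon1),(Taxon4,Taxon21)),(((Taxon15,Taxon48),(Taxon59,Taxon12)),(Taxon24,Taxon29))) (10 taxa).
The first is nested inside the second, so Taxon4 shares a more recent common ancestor with Taxon58.

Taxon58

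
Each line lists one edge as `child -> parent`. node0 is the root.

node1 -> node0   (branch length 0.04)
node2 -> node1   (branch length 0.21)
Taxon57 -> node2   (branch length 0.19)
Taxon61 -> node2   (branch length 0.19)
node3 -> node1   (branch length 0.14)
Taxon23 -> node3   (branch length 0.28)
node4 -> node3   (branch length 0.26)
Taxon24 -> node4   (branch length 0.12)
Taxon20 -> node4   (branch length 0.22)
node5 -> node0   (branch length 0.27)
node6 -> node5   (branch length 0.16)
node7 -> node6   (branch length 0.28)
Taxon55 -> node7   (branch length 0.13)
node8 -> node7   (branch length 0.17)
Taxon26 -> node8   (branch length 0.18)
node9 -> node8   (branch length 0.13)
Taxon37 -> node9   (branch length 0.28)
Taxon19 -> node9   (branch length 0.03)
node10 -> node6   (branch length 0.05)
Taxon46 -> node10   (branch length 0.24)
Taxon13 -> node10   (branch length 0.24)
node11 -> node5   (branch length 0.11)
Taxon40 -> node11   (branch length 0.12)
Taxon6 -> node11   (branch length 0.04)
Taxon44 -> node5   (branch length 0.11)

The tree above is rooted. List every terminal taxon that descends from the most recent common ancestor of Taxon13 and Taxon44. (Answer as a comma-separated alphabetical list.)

Tracing Taxon13: it sits inside (Taxon46,Taxon13).
Tracing Taxon44: it sits inside (((Taxon55,(Taxon26,(Taxon37,Taxon19))),(Taxon46,Taxon13)),(Taxon40,Taxon6),Taxon44).
The smallest clade enclosing both is (((Taxon55,(Taxon26,(Taxon37,Taxon19))),(Taxon46,Taxon13)),(Taxon40,Taxon6),Taxon44); the answer is its 9 terminal taxa in alphabetical order.

Taxon13, Taxon19, Taxon26, Taxon37, Taxon40, Taxon44, Taxon46, Taxon55, Taxon6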